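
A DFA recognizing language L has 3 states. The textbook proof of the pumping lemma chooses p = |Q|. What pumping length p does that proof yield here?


Pumping lemma for regular languages (standard proof):
Take p = |Q|, the number of DFA states.
Any string of length >= |Q| passes through |Q|+1 states while reading its first |Q| symbols,
so by pigeonhole some state repeats, giving the loop that can be pumped.
Here |Q| = 3
Therefore the proof uses p = 3

3


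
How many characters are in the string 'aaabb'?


String: 'aaabb'
Counting characters:
  'a' appears 3 time(s)
  'b' appears 2 time(s)
Total length = 3 + 2 = 5

5


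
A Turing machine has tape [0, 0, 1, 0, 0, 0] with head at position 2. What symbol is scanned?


Tape: [0, 0, 1, 0, 0, 0]
Positions: 0 1 2 3 4 5
Values:    0 0 1 0 0 0
Head at position 2
tape[2] = 1

1


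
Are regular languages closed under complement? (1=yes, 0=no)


Regular languages are closed under all standard operations:
- Union: Yes (product construction)
- Intersection: Yes (product construction)
- Complement: Yes (swap accept/reject)
- Concatenation: Yes (NFA construction)
Operation: complement -> Closed

1


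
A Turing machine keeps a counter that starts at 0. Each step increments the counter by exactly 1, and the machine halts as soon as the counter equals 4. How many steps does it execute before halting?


Counter starts at 0. Counting sequence:
  Step 1: counter = 1
  Step 2: counter = 2
  Step 3: counter = 3
  Step 4: counter = 4
Counter reached 4 -> halt
Total steps = 4

4


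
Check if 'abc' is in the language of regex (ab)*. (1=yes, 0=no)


Pattern: (ab)*
String: 'abc'
Pattern requires: zero or more repetitions of 'ab'
Length 3 is odd -> cannot be (ab)* -> no match
Result: 0

0


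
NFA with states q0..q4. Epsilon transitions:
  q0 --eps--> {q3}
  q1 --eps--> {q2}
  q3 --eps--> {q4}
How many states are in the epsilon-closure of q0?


Starting from q0
Initialize closure = {q0}
Follow epsilon from q0 -> add q3
Follow epsilon from q3 -> add q4
Final closure: {q0, q3, q4}
Size = 3

3


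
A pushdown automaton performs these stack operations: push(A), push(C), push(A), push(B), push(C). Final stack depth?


Tracing stack operations:
  push(A) -> stack = [A], depth=1
  push(C) -> stack = [A,C], depth=2
  push(A) -> stack = [A,C,A], depth=3
  push(B) -> stack = [A,C,A,B], depth=4
  push(C) -> stack = [A,C,A,B,C], depth=5
Final depth = 5

5


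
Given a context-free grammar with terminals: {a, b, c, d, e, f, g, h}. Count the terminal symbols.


Terminal symbols: a, b, c, d, e, f, g, h
Counting each: a (#1), b (#2), c (#3), d (#4), e (#5), f (#6), g (#7), h (#8)
Total = 8

8


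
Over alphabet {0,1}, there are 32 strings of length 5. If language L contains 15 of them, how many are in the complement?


Alphabet: {0,1}
String length: 5
Total strings of length 5 = 2^5 = 32
Strings in L = 15
Complement = total - |L|
= 32 - 15
= 17

17


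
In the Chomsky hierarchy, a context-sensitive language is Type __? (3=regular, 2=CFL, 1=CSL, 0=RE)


Chomsky hierarchy levels:
  Type 3: Regular (DFA/NFA/regex)
  Type 2: Context-free (PDA)
  Type 1: Context-sensitive
  Type 0: Recursively enumerable (TM)
'context-sensitive' corresponds to Type 1

1


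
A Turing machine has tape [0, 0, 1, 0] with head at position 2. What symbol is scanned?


Tape: [0, 0, 1, 0]
Positions: 0 1 2 3
Values:    0 0 1 0
Head at position 2
tape[2] = 1

1


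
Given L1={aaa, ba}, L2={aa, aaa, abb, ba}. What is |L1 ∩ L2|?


L1 = {aaa, ba}
L2 = {aa, aaa, abb, ba}
Checking each string in L1 against L2:
  'aaa': in L2? Yes
  'ba': in L2? Yes
Intersection = {aaa, ba}
|L1 ∩ L2| = 2

2


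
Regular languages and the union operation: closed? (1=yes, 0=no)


Regular languages are closed under all standard operations:
- Union: Yes (product construction)
- Intersection: Yes (product construction)
- Complement: Yes (swap accept/reject)
- Concatenation: Yes (NFA construction)
Operation: union -> Closed

1


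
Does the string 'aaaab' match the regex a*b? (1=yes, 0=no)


Pattern: a*b
String: 'aaaab'
Pattern requires: zero or more 'a's followed by exactly one 'b'
Found 4 leading 'a's
Remaining: 'b'
Remaining is exactly 'b' -> match
Result: 1

1


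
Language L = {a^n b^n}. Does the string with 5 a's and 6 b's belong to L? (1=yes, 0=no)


Language requires equal numbers of a's and b's
PDA pushes for each 'a', pops for each 'b'
Number of a's = 5
Number of b's = 6
5 != 6 -> Reject

0


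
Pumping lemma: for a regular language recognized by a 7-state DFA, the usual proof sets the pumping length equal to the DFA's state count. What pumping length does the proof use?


Pumping lemma for regular languages (standard proof):
Take p = |Q|, the number of DFA states.
Any string of length >= |Q| passes through |Q|+1 states while reading its first |Q| symbols,
so by pigeonhole some state repeats, giving the loop that can be pumped.
Here |Q| = 7
Therefore the proof uses p = 7

7


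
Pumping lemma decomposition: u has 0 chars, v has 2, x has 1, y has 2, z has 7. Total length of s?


|s| = |u| + |v| + |x| + |y| + |z|
= 0 + 2 + 1 + 2 + 7
= 2 + 1 + 9
= 3 + 9
= 12

12


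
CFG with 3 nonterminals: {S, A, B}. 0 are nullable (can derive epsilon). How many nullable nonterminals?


Nonterminals: {S, A, B}
A nonterminal is nullable if it can derive epsilon
Counting nullable nonterminals: 0
Total nullable = 0

0


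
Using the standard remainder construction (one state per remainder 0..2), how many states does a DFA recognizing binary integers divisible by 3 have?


Divisibility by 3 is tracked via the remainder mod 3: 0, 1, ..., 2
The construction assigns one state to each remainder
Number of remainders = 3

3


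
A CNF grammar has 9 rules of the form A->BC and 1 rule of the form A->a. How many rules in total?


CNF allows two rule forms:
  A -> BC (binary): 9 rules
  A -> a (terminal): 1 rule
Total = 9 + 1 = 10

10


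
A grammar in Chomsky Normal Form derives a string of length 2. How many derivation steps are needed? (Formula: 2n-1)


Chomsky Normal Form derivation:
String length n = 2
Each step either:
  - Splits a nonterminal into two (n-1 such steps)
  - Converts a nonterminal to terminal (n such steps)
Total = (n-1) + n = 2n - 1
= 2(2) - 1
= 4 - 1
= 3

3


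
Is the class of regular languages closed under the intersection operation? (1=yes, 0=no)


Regular languages are closed under:
- Union (DFA product construction)
- Intersection (DFA product construction)
- Complement (swap accept/reject states)
- Concatenation (NFA construction)
- Kleene star (NFA construction)
intersection is in this list
Therefore: closed

1


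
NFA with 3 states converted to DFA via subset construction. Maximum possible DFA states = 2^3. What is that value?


NFA has 3 states
Subset construction: each DFA state = subset of NFA states
Maximum subsets = 2^3
2^3 = 8

8


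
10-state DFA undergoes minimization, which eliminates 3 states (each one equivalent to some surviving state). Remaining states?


Original DFA: 10 states
Redundant states removed: 3
Minimized states = original - removed
= 10 - 3
= 7

7


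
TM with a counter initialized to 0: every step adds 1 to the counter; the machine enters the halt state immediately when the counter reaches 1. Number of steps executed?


Counter starts at 0. Counting sequence:
  Step 1: counter = 1
Counter reached 1 -> halt
Total steps = 1

1


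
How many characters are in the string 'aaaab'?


String: 'aaaab'
Counting characters:
  'a' appears 4 time(s)
  'b' appears 1 time(s)
Total length = 4 + 1 = 5

5


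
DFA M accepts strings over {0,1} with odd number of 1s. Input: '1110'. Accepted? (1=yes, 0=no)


DFA has 2 states: q_even (start, accept=no) and q_odd
Processing string '1110' character by character:
  Position 0: read '1', 1-count=1 -> q_odd
  Position 1: read '1', 1-count=2 -> q_even
  Position 2: read '1', 1-count=3 -> q_odd
  Position 3: read '0', 1-count=3 -> q_odd (no change)
Final state: q_odd, total 1s = 3 (odd); the DFA requires an odd count -> accept

1


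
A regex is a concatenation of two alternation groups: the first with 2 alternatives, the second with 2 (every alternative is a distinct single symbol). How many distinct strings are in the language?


First group: 2 alternatives
Second group: 2 alternatives
Concatenation: each choice from group 1 pairs with each from group 2
Total = 2 x 2 = 4

4


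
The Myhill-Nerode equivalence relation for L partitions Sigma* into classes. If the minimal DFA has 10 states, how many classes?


Myhill-Nerode theorem:
Number of equivalence classes = number of states in minimal DFA
Minimal DFA states = 10
Therefore equivalence classes = 10

10


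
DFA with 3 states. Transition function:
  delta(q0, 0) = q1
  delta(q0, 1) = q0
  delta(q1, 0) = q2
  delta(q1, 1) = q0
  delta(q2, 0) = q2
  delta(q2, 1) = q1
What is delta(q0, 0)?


Looking up transition function:
delta(q0, 0) in the table
Row: q0, Column: 0
Result: q1

q1


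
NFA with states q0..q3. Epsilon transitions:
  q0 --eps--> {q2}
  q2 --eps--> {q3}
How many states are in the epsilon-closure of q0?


Starting from q0
Initialize closure = {q0}
Follow epsilon from q0 -> add q2
Follow epsilon from q2 -> add q3
Final closure: {q0, q2, q3}
Size = 3

3


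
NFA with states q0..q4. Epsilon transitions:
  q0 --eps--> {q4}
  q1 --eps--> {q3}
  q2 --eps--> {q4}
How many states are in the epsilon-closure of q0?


Starting from q0
Initialize closure = {q0}
Follow epsilon from q0 -> add q4
Final closure: {q0, q4}
Size = 2

2


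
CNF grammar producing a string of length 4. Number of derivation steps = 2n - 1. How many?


Chomsky Normal Form derivation:
String length n = 4
Each step either:
  - Splits a nonterminal into two (n-1 such steps)
  - Converts a nonterminal to terminal (n such steps)
Total = (n-1) + n = 2n - 1
= 2(4) - 1
= 8 - 1
= 7

7


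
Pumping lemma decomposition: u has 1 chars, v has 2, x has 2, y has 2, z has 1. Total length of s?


|s| = |u| + |v| + |x| + |y| + |z|
= 1 + 2 + 2 + 2 + 1
= 3 + 2 + 3
= 5 + 3
= 8

8


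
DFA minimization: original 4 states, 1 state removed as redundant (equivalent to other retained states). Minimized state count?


Original DFA: 4 states
Redundant states removed: 1
Minimized states = original - removed
= 4 - 1
= 3

3


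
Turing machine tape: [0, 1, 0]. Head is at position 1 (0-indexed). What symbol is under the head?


Tape: [0, 1, 0]
Positions: 0 1 2
Values:    0 1 0
Head at position 1
tape[1] = 1

1


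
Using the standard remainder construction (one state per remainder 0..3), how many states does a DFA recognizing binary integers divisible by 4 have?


Divisibility by 4 is tracked via the remainder mod 4: 0, 1, ..., 3
The construction assigns one state to each remainder
Number of remainders = 4

4


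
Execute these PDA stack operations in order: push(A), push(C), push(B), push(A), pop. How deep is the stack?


Tracing stack operations:
  push(A) -> stack = [A], depth=1
  push(C) -> stack = [A,C], depth=2
  push(B) -> stack = [A,C,B], depth=3
  push(A) -> stack = [A,C,B,A], depth=4
  pop -> removed A, stack = [A,C,B], depth=3
Final depth = 3

3


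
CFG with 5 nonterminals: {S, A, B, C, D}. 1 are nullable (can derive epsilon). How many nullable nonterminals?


Nonterminals: {S, A, B, C, D}
A nonterminal is nullable if it can derive epsilon
Counting nullable nonterminals: 1
Total nullable = 1

1


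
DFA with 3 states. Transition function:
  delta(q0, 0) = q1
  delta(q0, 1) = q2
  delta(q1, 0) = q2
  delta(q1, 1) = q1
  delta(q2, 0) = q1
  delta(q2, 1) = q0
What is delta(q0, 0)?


Looking up transition function:
delta(q0, 0) in the table
Row: q0, Column: 0
Result: q1

q1


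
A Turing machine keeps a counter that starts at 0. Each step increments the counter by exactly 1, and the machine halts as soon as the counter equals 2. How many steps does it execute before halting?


Counter starts at 0. Counting sequence:
  Step 1: counter = 1
  Step 2: counter = 2
Counter reached 2 -> halt
Total steps = 2

2


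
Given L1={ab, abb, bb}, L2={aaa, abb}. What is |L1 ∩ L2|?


L1 = {ab, abb, bb}
L2 = {aaa, abb}
Checking each string in L1 against L2:
  'ab': in L2? No
  'abb': in L2? Yes
  'bb': in L2? No
Intersection = {abb}
|L1 ∩ L2| = 1

1


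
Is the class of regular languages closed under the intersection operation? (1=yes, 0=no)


Regular languages are closed under:
- Union (DFA product construction)
- Intersection (DFA product construction)
- Complement (swap accept/reject states)
- Concatenation (NFA construction)
- Kleene star (NFA construction)
intersection is in this list
Therefore: closed

1


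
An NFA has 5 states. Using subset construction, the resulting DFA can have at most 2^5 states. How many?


NFA has 5 states
Subset construction: each DFA state = subset of NFA states
Maximum subsets = 2^5
2^5 = 32

32


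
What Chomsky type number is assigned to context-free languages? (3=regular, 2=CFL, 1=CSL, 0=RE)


Chomsky hierarchy levels:
  Type 3: Regular (DFA/NFA/regex)
  Type 2: Context-free (PDA)
  Type 1: Context-sensitive
  Type 0: Recursively enumerable (TM)
'context-free' corresponds to Type 2

2


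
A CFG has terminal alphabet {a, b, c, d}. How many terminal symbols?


Terminal symbols: a, b, c, d
Counting each: a (#1), b (#2), c (#3), d (#4)
Total = 4

4


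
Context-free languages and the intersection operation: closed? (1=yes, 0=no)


CFL closure properties:
  Closed under: union, concatenation, Kleene star
  NOT closed under: intersection, complement
Operation 'intersection' is in not-closed list -> No (not closed)

0


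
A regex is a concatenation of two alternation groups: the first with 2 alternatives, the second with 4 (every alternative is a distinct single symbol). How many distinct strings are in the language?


First group: 2 alternatives
Second group: 4 alternatives
Concatenation: each choice from group 1 pairs with each from group 2
Total = 2 x 4 = 8

8


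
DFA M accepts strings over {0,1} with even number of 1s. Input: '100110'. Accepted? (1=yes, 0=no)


DFA has 2 states: q_even (start, accept=yes) and q_odd
Processing string '100110' character by character:
  Position 0: read '1', 1-count=1 -> q_odd
  Position 1: read '0', 1-count=1 -> q_odd (no change)
  Position 2: read '0', 1-count=1 -> q_odd (no change)
  Position 3: read '1', 1-count=2 -> q_even
  Position 4: read '1', 1-count=3 -> q_odd
  Position 5: read '0', 1-count=3 -> q_odd (no change)
Final state: q_odd, total 1s = 3 (odd); the DFA requires an even count -> reject

0


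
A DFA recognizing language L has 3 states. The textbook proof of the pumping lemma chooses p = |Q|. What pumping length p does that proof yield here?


Pumping lemma for regular languages (standard proof):
Take p = |Q|, the number of DFA states.
Any string of length >= |Q| passes through |Q|+1 states while reading its first |Q| symbols,
so by pigeonhole some state repeats, giving the loop that can be pumped.
Here |Q| = 3
Therefore the proof uses p = 3

3


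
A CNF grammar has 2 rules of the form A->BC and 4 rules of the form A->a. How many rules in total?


CNF allows two rule forms:
  A -> BC (binary): 2 rules
  A -> a (terminal): 4 rules
Total = 2 + 4 = 6

6


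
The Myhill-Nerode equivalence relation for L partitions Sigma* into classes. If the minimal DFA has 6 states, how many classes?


Myhill-Nerode theorem:
Number of equivalence classes = number of states in minimal DFA
Minimal DFA states = 6
Therefore equivalence classes = 6

6


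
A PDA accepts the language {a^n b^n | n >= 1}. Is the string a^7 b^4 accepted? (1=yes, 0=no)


Language requires equal numbers of a's and b's
PDA pushes for each 'a', pops for each 'b'
Number of a's = 7
Number of b's = 4
7 != 4 -> Reject

0


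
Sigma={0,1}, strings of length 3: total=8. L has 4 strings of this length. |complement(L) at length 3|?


Alphabet: {0,1}
String length: 3
Total strings of length 3 = 2^3 = 8
Strings in L = 4
Complement = total - |L|
= 8 - 4
= 4

4


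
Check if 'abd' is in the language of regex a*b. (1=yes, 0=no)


Pattern: a*b
String: 'abd'
Pattern requires: zero or more 'a's followed by exactly one 'b'
Found 1 leading 'a's
Remaining: 'bd'
Remaining is not 'b' -> no match
Result: 0

0


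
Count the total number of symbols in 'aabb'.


String: 'aabb'
Counting characters:
  'a' appears 2 time(s)
  'b' appears 2 time(s)
Total length = 2 + 2 = 4

4


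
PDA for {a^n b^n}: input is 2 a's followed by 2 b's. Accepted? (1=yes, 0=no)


Language requires equal numbers of a's and b's
PDA pushes for each 'a', pops for each 'b'
Number of a's = 2
Number of b's = 2
2 == 2 -> Accept

1


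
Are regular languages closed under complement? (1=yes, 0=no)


Regular languages are closed under all standard operations:
- Union: Yes (product construction)
- Intersection: Yes (product construction)
- Complement: Yes (swap accept/reject)
- Concatenation: Yes (NFA construction)
Operation: complement -> Closed

1


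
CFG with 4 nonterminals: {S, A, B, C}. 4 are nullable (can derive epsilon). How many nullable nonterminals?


Nonterminals: {S, A, B, C}
A nonterminal is nullable if it can derive epsilon
Counting nullable nonterminals: 4
Total nullable = 4

4


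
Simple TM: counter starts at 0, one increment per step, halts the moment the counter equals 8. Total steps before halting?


Counter starts at 0. Counting sequence:
  Step 1: counter = 1
  Step 2: counter = 2
  Step 3: counter = 3
  Step 4: counter = 4
  Step 5: counter = 5
  Step 6: counter = 6
  Step 7: counter = 7
  Step 8: counter = 8
Counter reached 8 -> halt
Total steps = 8

8


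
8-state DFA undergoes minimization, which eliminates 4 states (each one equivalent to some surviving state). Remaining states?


Original DFA: 8 states
Redundant states removed: 4
Minimized states = original - removed
= 8 - 4
= 4

4


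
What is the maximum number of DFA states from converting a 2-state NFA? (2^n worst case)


NFA has 2 states
Subset construction: each DFA state = subset of NFA states
Maximum subsets = 2^2
2^2 = 4

4


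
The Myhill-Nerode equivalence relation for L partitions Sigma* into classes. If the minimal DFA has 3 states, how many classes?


Myhill-Nerode theorem:
Number of equivalence classes = number of states in minimal DFA
Minimal DFA states = 3
Therefore equivalence classes = 3

3


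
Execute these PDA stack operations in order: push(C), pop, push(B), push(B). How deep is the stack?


Tracing stack operations:
  push(C) -> stack = [C], depth=1
  pop -> removed C, stack = [], depth=0
  push(B) -> stack = [B], depth=1
  push(B) -> stack = [B,B], depth=2
Final depth = 2

2


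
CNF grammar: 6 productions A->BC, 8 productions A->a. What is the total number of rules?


CNF allows two rule forms:
  A -> BC (binary): 6 rules
  A -> a (terminal): 8 rules
Total = 6 + 8 = 14

14


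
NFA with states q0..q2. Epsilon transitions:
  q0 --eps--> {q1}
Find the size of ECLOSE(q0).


Starting from q0
Initialize closure = {q0}
Follow epsilon from q0 -> add q1
Final closure: {q0, q1}
Size = 2

2


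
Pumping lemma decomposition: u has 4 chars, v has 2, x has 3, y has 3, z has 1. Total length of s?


|s| = |u| + |v| + |x| + |y| + |z|
= 4 + 2 + 3 + 3 + 1
= 6 + 3 + 4
= 9 + 4
= 13

13


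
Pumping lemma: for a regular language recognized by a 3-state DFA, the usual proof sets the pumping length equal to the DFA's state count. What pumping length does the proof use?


Pumping lemma for regular languages (standard proof):
Take p = |Q|, the number of DFA states.
Any string of length >= |Q| passes through |Q|+1 states while reading its first |Q| symbols,
so by pigeonhole some state repeats, giving the loop that can be pumped.
Here |Q| = 3
Therefore the proof uses p = 3

3


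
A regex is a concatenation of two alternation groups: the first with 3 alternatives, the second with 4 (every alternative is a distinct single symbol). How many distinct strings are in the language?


First group: 3 alternatives
Second group: 4 alternatives
Concatenation: each choice from group 1 pairs with each from group 2
Total = 3 x 4 = 12

12


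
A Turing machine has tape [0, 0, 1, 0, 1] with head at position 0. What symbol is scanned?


Tape: [0, 0, 1, 0, 1]
Positions: 0 1 2 3 4
Values:    0 0 1 0 1
Head at position 0
tape[0] = 0

0


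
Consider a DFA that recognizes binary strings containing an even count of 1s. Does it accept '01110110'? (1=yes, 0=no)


DFA has 2 states: q_even (start, accept=yes) and q_odd
Processing string '01110110' character by character:
  Position 0: read '0', 1-count=0 -> q_even (no change)
  Position 1: read '1', 1-count=1 -> q_odd
  Position 2: read '1', 1-count=2 -> q_even
  Position 3: read '1', 1-count=3 -> q_odd
  Position 4: read '0', 1-count=3 -> q_odd (no change)
  Position 5: read '1', 1-count=4 -> q_even
  Position 6: read '1', 1-count=5 -> q_odd
  Position 7: read '0', 1-count=5 -> q_odd (no change)
Final state: q_odd, total 1s = 5 (odd); the DFA requires an even count -> reject

0


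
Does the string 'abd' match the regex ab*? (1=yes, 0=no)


Pattern: ab*
String: 'abd'
Pattern requires: exactly one 'a' followed by zero or more 'b's
First char is 'a' -> OK
Rest 'bd': all b's? No
Result: 0

0


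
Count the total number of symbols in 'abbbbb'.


String: 'abbbbb'
Counting characters:
  'a' appears 1 time(s)
  'b' appears 5 time(s)
Total length = 1 + 5 = 6

6


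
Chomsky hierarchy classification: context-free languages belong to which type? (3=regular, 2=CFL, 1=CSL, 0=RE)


Chomsky hierarchy levels:
  Type 3: Regular (DFA/NFA/regex)
  Type 2: Context-free (PDA)
  Type 1: Context-sensitive
  Type 0: Recursively enumerable (TM)
'context-free' corresponds to Type 2

2


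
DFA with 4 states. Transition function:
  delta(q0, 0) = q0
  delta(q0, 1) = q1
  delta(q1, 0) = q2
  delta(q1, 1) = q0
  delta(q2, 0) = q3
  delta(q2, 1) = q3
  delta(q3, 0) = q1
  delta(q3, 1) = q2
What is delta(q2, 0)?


Looking up transition function:
delta(q2, 0) in the table
Row: q2, Column: 0
Result: q3

q3


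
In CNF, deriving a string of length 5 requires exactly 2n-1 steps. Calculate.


Chomsky Normal Form derivation:
String length n = 5
Each step either:
  - Splits a nonterminal into two (n-1 such steps)
  - Converts a nonterminal to terminal (n such steps)
Total = (n-1) + n = 2n - 1
= 2(5) - 1
= 10 - 1
= 9

9


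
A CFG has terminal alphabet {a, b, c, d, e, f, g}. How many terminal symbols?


Terminal symbols: a, b, c, d, e, f, g
Counting each: a (#1), b (#2), c (#3), d (#4), e (#5), f (#6), g (#7)
Total = 7

7


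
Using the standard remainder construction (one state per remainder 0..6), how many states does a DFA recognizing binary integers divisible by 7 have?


Divisibility by 7 is tracked via the remainder mod 7: 0, 1, ..., 6
The construction assigns one state to each remainder
Number of remainders = 7

7


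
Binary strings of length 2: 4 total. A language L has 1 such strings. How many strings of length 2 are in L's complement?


Alphabet: {0,1}
String length: 2
Total strings of length 2 = 2^2 = 4
Strings in L = 1
Complement = total - |L|
= 4 - 1
= 3

3


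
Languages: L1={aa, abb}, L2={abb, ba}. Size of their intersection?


L1 = {aa, abb}
L2 = {abb, ba}
Checking each string in L1 against L2:
  'aa': in L2? No
  'abb': in L2? Yes
Intersection = {abb}
|L1 ∩ L2| = 1

1


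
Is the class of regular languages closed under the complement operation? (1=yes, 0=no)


Regular languages are closed under:
- Union (DFA product construction)
- Intersection (DFA product construction)
- Complement (swap accept/reject states)
- Concatenation (NFA construction)
- Kleene star (NFA construction)
complement is in this list
Therefore: closed

1


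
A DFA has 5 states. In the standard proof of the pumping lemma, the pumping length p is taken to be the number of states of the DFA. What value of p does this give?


Pumping lemma for regular languages (standard proof):
Take p = |Q|, the number of DFA states.
Any string of length >= |Q| passes through |Q|+1 states while reading its first |Q| symbols,
so by pigeonhole some state repeats, giving the loop that can be pumped.
Here |Q| = 5
Therefore the proof uses p = 5

5


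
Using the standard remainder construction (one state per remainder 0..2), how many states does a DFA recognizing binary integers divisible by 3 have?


Divisibility by 3 is tracked via the remainder mod 3: 0, 1, ..., 2
The construction assigns one state to each remainder
Number of remainders = 3

3


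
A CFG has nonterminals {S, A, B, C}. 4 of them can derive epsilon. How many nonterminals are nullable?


Nonterminals: {S, A, B, C}
A nonterminal is nullable if it can derive epsilon
Counting nullable nonterminals: 4
Total nullable = 4

4


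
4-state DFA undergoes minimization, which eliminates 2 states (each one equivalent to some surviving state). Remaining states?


Original DFA: 4 states
Redundant states removed: 2
Minimized states = original - removed
= 4 - 2
= 2

2


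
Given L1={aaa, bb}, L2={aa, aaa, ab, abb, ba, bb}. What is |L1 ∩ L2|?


L1 = {aaa, bb}
L2 = {aa, aaa, ab, abb, ba, bb}
Checking each string in L1 against L2:
  'aaa': in L2? Yes
  'bb': in L2? Yes
Intersection = {aaa, bb}
|L1 ∩ L2| = 2

2


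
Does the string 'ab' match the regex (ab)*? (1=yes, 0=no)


Pattern: (ab)*
String: 'ab'
Pattern requires: zero or more repetitions of 'ab'
Pairs: ['ab']
All pairs are 'ab'? Yes
Result: 1

1


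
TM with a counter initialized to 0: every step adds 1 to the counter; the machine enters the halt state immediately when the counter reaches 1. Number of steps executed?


Counter starts at 0. Counting sequence:
  Step 1: counter = 1
Counter reached 1 -> halt
Total steps = 1

1


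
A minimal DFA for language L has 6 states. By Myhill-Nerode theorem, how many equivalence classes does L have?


Myhill-Nerode theorem:
Number of equivalence classes = number of states in minimal DFA
Minimal DFA states = 6
Therefore equivalence classes = 6

6


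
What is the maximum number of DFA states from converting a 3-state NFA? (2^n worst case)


NFA has 3 states
Subset construction: each DFA state = subset of NFA states
Maximum subsets = 2^3
2^3 = 8

8


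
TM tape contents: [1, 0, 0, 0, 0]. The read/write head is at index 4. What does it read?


Tape: [1, 0, 0, 0, 0]
Positions: 0 1 2 3 4
Values:    1 0 0 0 0
Head at position 4
tape[4] = 0

0


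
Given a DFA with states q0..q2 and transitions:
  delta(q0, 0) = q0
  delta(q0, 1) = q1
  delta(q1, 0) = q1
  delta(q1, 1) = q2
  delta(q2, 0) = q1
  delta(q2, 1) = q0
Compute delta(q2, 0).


Looking up transition function:
delta(q2, 0) in the table
Row: q2, Column: 0
Result: q1

q1


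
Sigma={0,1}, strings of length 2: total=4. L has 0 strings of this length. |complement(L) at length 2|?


Alphabet: {0,1}
String length: 2
Total strings of length 2 = 2^2 = 4
Strings in L = 0
Complement = total - |L|
= 4 - 0
= 4

4


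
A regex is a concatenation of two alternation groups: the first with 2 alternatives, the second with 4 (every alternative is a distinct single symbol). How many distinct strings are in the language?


First group: 2 alternatives
Second group: 4 alternatives
Concatenation: each choice from group 1 pairs with each from group 2
Total = 2 x 4 = 8

8


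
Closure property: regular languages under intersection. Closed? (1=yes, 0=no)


Regular languages are closed under:
- Union (DFA product construction)
- Intersection (DFA product construction)
- Complement (swap accept/reject states)
- Concatenation (NFA construction)
- Kleene star (NFA construction)
intersection is in this list
Therefore: closed

1


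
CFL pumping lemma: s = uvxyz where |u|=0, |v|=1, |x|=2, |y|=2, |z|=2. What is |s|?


|s| = |u| + |v| + |x| + |y| + |z|
= 0 + 1 + 2 + 2 + 2
= 1 + 2 + 4
= 3 + 4
= 7

7


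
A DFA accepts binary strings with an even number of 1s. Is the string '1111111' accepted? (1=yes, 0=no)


DFA has 2 states: q_even (start, accept=yes) and q_odd
Processing string '1111111' character by character:
  Position 0: read '1', 1-count=1 -> q_odd
  Position 1: read '1', 1-count=2 -> q_even
  Position 2: read '1', 1-count=3 -> q_odd
  Position 3: read '1', 1-count=4 -> q_even
  Position 4: read '1', 1-count=5 -> q_odd
  Position 5: read '1', 1-count=6 -> q_even
  Position 6: read '1', 1-count=7 -> q_odd
Final state: q_odd, total 1s = 7 (odd); the DFA requires an even count -> reject

0


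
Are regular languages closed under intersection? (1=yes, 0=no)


Regular languages are closed under all standard operations:
- Union: Yes (product construction)
- Intersection: Yes (product construction)
- Complement: Yes (swap accept/reject)
- Concatenation: Yes (NFA construction)
Operation: intersection -> Closed

1


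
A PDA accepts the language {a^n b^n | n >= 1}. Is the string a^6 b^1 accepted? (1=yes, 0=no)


Language requires equal numbers of a's and b's
PDA pushes for each 'a', pops for each 'b'
Number of a's = 6
Number of b's = 1
6 != 1 -> Reject

0


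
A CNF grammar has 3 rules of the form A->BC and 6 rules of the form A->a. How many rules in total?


CNF allows two rule forms:
  A -> BC (binary): 3 rules
  A -> a (terminal): 6 rules
Total = 3 + 6 = 9

9


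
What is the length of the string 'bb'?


String: 'bb'
Counting characters:
  'b' appears 2 time(s)
Total length = 0 + 2 = 2

2


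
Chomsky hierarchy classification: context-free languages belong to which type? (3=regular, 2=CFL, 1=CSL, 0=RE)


Chomsky hierarchy levels:
  Type 3: Regular (DFA/NFA/regex)
  Type 2: Context-free (PDA)
  Type 1: Context-sensitive
  Type 0: Recursively enumerable (TM)
'context-free' corresponds to Type 2

2


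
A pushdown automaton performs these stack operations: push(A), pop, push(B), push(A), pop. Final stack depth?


Tracing stack operations:
  push(A) -> stack = [A], depth=1
  pop -> removed A, stack = [], depth=0
  push(B) -> stack = [B], depth=1
  push(A) -> stack = [B,A], depth=2
  pop -> removed A, stack = [B], depth=1
Final depth = 1

1


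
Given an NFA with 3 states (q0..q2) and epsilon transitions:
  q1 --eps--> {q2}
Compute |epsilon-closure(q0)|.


Starting from q0
Initialize closure = {q0}
q0 has no outgoing epsilon transitions -> nothing to add
Final closure: {q0}
Size = 1

1


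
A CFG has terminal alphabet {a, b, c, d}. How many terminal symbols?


Terminal symbols: a, b, c, d
Counting each: a (#1), b (#2), c (#3), d (#4)
Total = 4

4


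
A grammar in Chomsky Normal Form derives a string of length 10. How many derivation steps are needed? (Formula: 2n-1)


Chomsky Normal Form derivation:
String length n = 10
Each step either:
  - Splits a nonterminal into two (n-1 such steps)
  - Converts a nonterminal to terminal (n such steps)
Total = (n-1) + n = 2n - 1
= 2(10) - 1
= 20 - 1
= 19

19


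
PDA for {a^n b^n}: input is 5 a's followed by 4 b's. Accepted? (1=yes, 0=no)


Language requires equal numbers of a's and b's
PDA pushes for each 'a', pops for each 'b'
Number of a's = 5
Number of b's = 4
5 != 4 -> Reject

0


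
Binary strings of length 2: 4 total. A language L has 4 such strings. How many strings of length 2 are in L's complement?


Alphabet: {0,1}
String length: 2
Total strings of length 2 = 2^2 = 4
Strings in L = 4
Complement = total - |L|
= 4 - 4
= 0

0


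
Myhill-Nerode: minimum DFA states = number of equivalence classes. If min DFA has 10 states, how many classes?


Myhill-Nerode theorem:
Number of equivalence classes = number of states in minimal DFA
Minimal DFA states = 10
Therefore equivalence classes = 10

10


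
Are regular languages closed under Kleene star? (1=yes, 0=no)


Regular languages are closed under:
- Union (DFA product construction)
- Intersection (DFA product construction)
- Complement (swap accept/reject states)
- Concatenation (NFA construction)
- Kleene star (NFA construction)
Kleene star is in this list
Therefore: closed

1


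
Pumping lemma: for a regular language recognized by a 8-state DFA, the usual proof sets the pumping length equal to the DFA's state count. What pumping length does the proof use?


Pumping lemma for regular languages (standard proof):
Take p = |Q|, the number of DFA states.
Any string of length >= |Q| passes through |Q|+1 states while reading its first |Q| symbols,
so by pigeonhole some state repeats, giving the loop that can be pumped.
Here |Q| = 8
Therefore the proof uses p = 8

8


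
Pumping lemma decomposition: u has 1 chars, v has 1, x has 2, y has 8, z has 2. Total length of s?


|s| = |u| + |v| + |x| + |y| + |z|
= 1 + 1 + 2 + 8 + 2
= 2 + 2 + 10
= 4 + 10
= 14

14


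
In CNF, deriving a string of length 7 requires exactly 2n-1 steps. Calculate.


Chomsky Normal Form derivation:
String length n = 7
Each step either:
  - Splits a nonterminal into two (n-1 such steps)
  - Converts a nonterminal to terminal (n such steps)
Total = (n-1) + n = 2n - 1
= 2(7) - 1
= 14 - 1
= 13

13


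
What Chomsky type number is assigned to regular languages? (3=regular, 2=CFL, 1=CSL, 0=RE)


Chomsky hierarchy levels:
  Type 3: Regular (DFA/NFA/regex)
  Type 2: Context-free (PDA)
  Type 1: Context-sensitive
  Type 0: Recursively enumerable (TM)
'regular' corresponds to Type 3

3


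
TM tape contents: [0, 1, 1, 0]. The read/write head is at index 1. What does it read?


Tape: [0, 1, 1, 0]
Positions: 0 1 2 3
Values:    0 1 1 0
Head at position 1
tape[1] = 1

1


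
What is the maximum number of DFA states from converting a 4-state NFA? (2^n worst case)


NFA has 4 states
Subset construction: each DFA state = subset of NFA states
Maximum subsets = 2^4
2^4 = 16

16


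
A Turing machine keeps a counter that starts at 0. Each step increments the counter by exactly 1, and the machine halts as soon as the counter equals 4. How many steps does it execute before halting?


Counter starts at 0. Counting sequence:
  Step 1: counter = 1
  Step 2: counter = 2
  Step 3: counter = 3
  Step 4: counter = 4
Counter reached 4 -> halt
Total steps = 4

4


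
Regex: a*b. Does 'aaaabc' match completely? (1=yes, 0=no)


Pattern: a*b
String: 'aaaabc'
Pattern requires: zero or more 'a's followed by exactly one 'b'
Found 4 leading 'a's
Remaining: 'bc'
Remaining is not 'b' -> no match
Result: 0

0


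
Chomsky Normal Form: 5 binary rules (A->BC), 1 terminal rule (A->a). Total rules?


CNF allows two rule forms:
  A -> BC (binary): 5 rules
  A -> a (terminal): 1 rule
Total = 5 + 1 = 6

6


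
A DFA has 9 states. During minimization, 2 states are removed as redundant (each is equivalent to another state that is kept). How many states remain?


Original DFA: 9 states
Redundant states removed: 2
Minimized states = original - removed
= 9 - 2
= 7

7


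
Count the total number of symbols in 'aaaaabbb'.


String: 'aaaaabbb'
Counting characters:
  'a' appears 5 time(s)
  'b' appears 3 time(s)
Total length = 5 + 3 = 8

8


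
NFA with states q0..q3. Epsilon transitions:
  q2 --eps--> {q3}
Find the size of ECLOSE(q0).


Starting from q0
Initialize closure = {q0}
q0 has no outgoing epsilon transitions -> nothing to add
Final closure: {q0}
Size = 1

1


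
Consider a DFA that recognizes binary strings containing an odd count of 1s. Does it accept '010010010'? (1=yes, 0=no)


DFA has 2 states: q_even (start, accept=no) and q_odd
Processing string '010010010' character by character:
  Position 0: read '0', 1-count=0 -> q_even (no change)
  Position 1: read '1', 1-count=1 -> q_odd
  Position 2: read '0', 1-count=1 -> q_odd (no change)
  Position 3: read '0', 1-count=1 -> q_odd (no change)
  Position 4: read '1', 1-count=2 -> q_even
  Position 5: read '0', 1-count=2 -> q_even (no change)
  Position 6: read '0', 1-count=2 -> q_even (no change)
  Position 7: read '1', 1-count=3 -> q_odd
  Position 8: read '0', 1-count=3 -> q_odd (no change)
Final state: q_odd, total 1s = 3 (odd); the DFA requires an odd count -> accept

1


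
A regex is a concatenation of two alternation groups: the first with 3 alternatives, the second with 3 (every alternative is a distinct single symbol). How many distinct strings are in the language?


First group: 3 alternatives
Second group: 3 alternatives
Concatenation: each choice from group 1 pairs with each from group 2
Total = 3 x 3 = 9

9


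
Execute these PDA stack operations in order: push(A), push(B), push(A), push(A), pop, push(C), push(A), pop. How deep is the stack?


Tracing stack operations:
  push(A) -> stack = [A], depth=1
  push(B) -> stack = [A,B], depth=2
  push(A) -> stack = [A,B,A], depth=3
  push(A) -> stack = [A,B,A,A], depth=4
  pop -> removed A, stack = [A,B,A], depth=3
  push(C) -> stack = [A,B,A,C], depth=4
  push(A) -> stack = [A,B,A,C,A], depth=5
  pop -> removed A, stack = [A,B,A,C], depth=4
Final depth = 4

4


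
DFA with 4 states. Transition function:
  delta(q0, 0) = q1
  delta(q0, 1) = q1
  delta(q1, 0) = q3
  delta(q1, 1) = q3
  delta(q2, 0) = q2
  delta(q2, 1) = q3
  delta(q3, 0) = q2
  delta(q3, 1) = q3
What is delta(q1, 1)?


Looking up transition function:
delta(q1, 1) in the table
Row: q1, Column: 1
Result: q3

q3


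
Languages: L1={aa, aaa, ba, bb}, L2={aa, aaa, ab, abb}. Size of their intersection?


L1 = {aa, aaa, ba, bb}
L2 = {aa, aaa, ab, abb}
Checking each string in L1 against L2:
  'aa': in L2? Yes
  'aaa': in L2? Yes
  'ba': in L2? No
  'bb': in L2? No
Intersection = {aa, aaa}
|L1 ∩ L2| = 2

2


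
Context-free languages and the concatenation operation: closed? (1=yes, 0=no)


CFL closure properties:
  Closed under: union, concatenation, Kleene star
  NOT closed under: intersection, complement
Operation 'concatenation' is in closed list -> Yes (closed)

1


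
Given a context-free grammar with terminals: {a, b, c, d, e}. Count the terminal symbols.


Terminal symbols: a, b, c, d, e
Counting each: a (#1), b (#2), c (#3), d (#4), e (#5)
Total = 5

5


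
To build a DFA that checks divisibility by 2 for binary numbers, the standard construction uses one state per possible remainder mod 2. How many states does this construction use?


Divisibility by 2 is tracked via the remainder mod 2: 0, 1, ..., 1
The construction assigns one state to each remainder
Number of remainders = 2

2


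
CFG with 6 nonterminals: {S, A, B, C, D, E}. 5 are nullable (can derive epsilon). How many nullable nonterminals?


Nonterminals: {S, A, B, C, D, E}
A nonterminal is nullable if it can derive epsilon
Counting nullable nonterminals: 5
Total nullable = 5

5


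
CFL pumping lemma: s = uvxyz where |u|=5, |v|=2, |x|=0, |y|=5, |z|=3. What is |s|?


|s| = |u| + |v| + |x| + |y| + |z|
= 5 + 2 + 0 + 5 + 3
= 7 + 0 + 8
= 7 + 8
= 15

15


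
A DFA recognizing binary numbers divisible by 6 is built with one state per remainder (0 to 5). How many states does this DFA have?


Divisibility by 6 is tracked via the remainder mod 6: 0, 1, ..., 5
The construction assigns one state to each remainder
Number of remainders = 6

6


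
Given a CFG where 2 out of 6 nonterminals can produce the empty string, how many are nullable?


Nonterminals: {S, A, B, C, D, E}
A nonterminal is nullable if it can derive epsilon
Counting nullable nonterminals: 2
Total nullable = 2

2


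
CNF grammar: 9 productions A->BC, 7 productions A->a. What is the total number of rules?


CNF allows two rule forms:
  A -> BC (binary): 9 rules
  A -> a (terminal): 7 rules
Total = 9 + 7 = 16

16


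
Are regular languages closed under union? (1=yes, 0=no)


Regular languages are closed under all standard operations:
- Union: Yes (product construction)
- Intersection: Yes (product construction)
- Complement: Yes (swap accept/reject)
- Concatenation: Yes (NFA construction)
Operation: union -> Closed

1
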